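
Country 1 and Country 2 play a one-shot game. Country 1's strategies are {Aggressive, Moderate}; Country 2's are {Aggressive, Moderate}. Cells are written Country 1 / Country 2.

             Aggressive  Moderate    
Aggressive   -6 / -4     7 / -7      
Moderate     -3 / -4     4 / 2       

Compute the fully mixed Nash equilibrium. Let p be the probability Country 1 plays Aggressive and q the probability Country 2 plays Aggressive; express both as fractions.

p = 2/3, q = 1/2

In a mixed NE each player is indifferent between their pure strategies, so the opponent's mix sets the indifference.
Country 2 indifferent between Aggressive and Moderate: p·(-4) + (1−p)·(-4) = p·(-7) + (1−p)·2 ⟹ (-4) + 0p = 2 + (-9)p ⟹ p = 2/3.
Country 1 indifferent between Aggressive and Moderate: q·(-6) + (1−q)·7 = q·(-3) + (1−q)·4 ⟹ 7 + (-13)q = 4 + (-7)q ⟹ q = 1/2.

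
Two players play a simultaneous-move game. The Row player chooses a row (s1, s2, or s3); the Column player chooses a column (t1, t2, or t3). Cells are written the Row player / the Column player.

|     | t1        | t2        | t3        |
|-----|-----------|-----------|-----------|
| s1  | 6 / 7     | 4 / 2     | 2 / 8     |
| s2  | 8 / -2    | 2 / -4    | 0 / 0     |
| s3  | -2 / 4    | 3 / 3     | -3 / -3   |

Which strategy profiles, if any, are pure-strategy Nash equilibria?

Find each player's best response to every opponent strategy; NE are the intersections.
The Row player's best responses — vs t1: s2 (payoff 8); vs t2: s1 (payoff 4); vs t3: s1 (payoff 2).
The Column player's best responses — vs s1: t3 (payoff 8); vs s2: t3 (payoff 0); vs s3: t1 (payoff 4).
The only mutual best response is (s1, t3); neither player gains by switching there.

(s1, t3)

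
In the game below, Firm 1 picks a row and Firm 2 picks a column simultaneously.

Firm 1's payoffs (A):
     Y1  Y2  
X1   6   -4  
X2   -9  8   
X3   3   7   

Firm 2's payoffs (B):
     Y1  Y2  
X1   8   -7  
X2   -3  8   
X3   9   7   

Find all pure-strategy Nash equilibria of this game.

(X1, Y1) and (X2, Y2)

A profile is a Nash equilibrium when each player is best-responding to the other.
Firm 1's best responses — vs Y1: X1 (payoff 6); vs Y2: X2 (payoff 8).
Firm 2's best responses — vs X1: Y1 (payoff 8); vs X2: Y2 (payoff 8); vs X3: Y1 (payoff 9).
Mutual best responses occur at (X1, Y1) and (X2, Y2); at each, neither player gains by switching.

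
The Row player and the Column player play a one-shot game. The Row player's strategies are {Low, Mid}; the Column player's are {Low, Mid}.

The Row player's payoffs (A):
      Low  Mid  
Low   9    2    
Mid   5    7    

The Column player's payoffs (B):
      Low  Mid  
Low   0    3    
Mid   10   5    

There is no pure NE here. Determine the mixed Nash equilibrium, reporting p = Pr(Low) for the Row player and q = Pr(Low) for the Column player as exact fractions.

In a mixed NE each player is indifferent between their pure strategies, so the opponent's mix sets the indifference.
The Column player indifferent between Low and Mid: p·0 + (1−p)·10 = p·3 + (1−p)·5 ⟹ 10 + (-10)p = 5 + (-2)p ⟹ p = 5/8.
The Row player indifferent between Low and Mid: q·9 + (1−q)·2 = q·5 + (1−q)·7 ⟹ 2 + 7q = 7 + (-2)q ⟹ q = 5/9.

p = 5/8, q = 5/9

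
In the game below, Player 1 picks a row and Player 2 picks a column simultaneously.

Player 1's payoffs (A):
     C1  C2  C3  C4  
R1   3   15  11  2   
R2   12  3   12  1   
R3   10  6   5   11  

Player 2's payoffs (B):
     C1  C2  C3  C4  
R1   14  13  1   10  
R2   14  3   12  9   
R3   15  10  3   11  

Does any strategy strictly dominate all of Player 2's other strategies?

Check whether one of Player 2's strategies beats all alternatives regardless of what the opponent does.
C1 strictly dominates: vs R1: 14 > each of {13, 1, 10}; vs R2: 14 > each of {3, 12, 9}; vs R3: 15 > each of {10, 3, 11}.

C1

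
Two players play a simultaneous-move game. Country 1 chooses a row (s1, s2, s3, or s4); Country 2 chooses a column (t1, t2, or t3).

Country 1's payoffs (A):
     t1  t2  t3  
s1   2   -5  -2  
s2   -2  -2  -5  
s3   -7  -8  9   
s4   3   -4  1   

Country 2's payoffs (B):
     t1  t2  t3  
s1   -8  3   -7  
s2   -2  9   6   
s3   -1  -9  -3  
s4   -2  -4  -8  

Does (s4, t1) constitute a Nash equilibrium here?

Yes

Holding Country 2 at t1: Country 1 gets 3 from s4, versus 2 from s1, -2 from s2, -7 from s3. No profitable deviation for Country 1.
Holding Country 1 at s4: Country 2 gets -2 from t1, versus -4 from t2, -8 from t3. No profitable deviation for Country 2 either.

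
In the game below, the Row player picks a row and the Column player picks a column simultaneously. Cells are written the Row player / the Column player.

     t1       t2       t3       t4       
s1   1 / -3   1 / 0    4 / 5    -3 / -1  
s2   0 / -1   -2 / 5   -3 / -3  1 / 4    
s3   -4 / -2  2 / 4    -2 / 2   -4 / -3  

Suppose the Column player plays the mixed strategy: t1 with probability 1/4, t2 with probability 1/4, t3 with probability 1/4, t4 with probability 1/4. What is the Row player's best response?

Compute the Row player's expected payoff from each pure strategy against the given mix.
s1: (1/4)·1 + (1/4)·1 + (1/4)·4 + (1/4)·(-3) = 3/4
s2: (1/4)·0 + (1/4)·(-2) + (1/4)·(-3) + (1/4)·1 = -1
s3: (1/4)·(-4) + (1/4)·2 + (1/4)·(-2) + (1/4)·(-4) = -2
Highest expected payoff is 3/4, from s1.

s1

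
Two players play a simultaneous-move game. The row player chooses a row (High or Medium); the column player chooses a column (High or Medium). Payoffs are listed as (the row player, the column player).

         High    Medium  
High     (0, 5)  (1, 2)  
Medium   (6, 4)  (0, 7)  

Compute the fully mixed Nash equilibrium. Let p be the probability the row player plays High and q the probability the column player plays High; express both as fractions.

Each player's mixing probability is pinned down by making the *other* player indifferent.
The column player indifferent between High and Medium: p·5 + (1−p)·4 = p·2 + (1−p)·7 ⟹ 4 + 1p = 7 + (-5)p ⟹ p = 1/2.
The row player indifferent between High and Medium: q·0 + (1−q)·1 = q·6 + (1−q)·0 ⟹ 1 + (-1)q = 0 + 6q ⟹ q = 1/7.

p = 1/2, q = 1/7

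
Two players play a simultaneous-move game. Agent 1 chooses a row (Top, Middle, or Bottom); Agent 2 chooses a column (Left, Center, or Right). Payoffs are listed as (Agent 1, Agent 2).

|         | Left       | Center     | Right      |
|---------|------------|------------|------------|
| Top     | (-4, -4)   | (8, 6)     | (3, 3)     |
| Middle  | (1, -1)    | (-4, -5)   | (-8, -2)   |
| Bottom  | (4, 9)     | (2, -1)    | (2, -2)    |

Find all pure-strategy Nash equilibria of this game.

A profile is a Nash equilibrium when each player is best-responding to the other.
Agent 1's best responses — vs Left: Bottom (payoff 4); vs Center: Top (payoff 8); vs Right: Top (payoff 3).
Agent 2's best responses — vs Top: Center (payoff 6); vs Middle: Left (payoff -1); vs Bottom: Left (payoff 9).
Mutual best responses occur at (Top, Center) and (Bottom, Left); at each, neither player gains by switching.

(Top, Center) and (Bottom, Left)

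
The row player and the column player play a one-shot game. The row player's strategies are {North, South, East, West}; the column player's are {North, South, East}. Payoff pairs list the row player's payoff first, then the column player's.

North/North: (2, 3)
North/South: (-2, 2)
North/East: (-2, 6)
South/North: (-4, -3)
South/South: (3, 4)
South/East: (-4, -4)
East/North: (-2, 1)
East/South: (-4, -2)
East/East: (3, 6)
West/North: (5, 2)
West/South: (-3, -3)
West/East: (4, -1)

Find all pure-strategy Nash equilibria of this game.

Find each player's best response to every opponent strategy; NE are the intersections.
The row player's best responses — vs North: West (payoff 5); vs South: South (payoff 3); vs East: West (payoff 4).
The column player's best responses — vs North: East (payoff 6); vs South: South (payoff 4); vs East: East (payoff 6); vs West: North (payoff 2).
Mutual best responses occur at (South, South) and (West, North); at each, neither player gains by switching.

(South, South) and (West, North)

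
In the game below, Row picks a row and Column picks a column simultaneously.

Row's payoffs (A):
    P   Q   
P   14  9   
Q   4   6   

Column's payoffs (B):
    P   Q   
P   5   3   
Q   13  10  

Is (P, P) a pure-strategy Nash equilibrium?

Yes

Holding Column at P: Row gets 14 from P, versus 4 from Q. No profitable deviation for Row.
Holding Row at P: Column gets 5 from P, versus 3 from Q. No profitable deviation for Column either.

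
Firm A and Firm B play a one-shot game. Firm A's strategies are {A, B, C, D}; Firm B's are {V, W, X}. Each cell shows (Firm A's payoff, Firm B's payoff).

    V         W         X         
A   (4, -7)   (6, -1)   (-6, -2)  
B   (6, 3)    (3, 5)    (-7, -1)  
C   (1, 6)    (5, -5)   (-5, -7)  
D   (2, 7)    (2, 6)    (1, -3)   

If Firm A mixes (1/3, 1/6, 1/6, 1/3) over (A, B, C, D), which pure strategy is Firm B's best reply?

W

Compute Firm B's expected payoff from each pure strategy against the given mix.
V: (1/3)·(-7) + (1/6)·3 + (1/6)·6 + (1/3)·7 = 3/2
W: (1/3)·(-1) + (1/6)·5 + (1/6)·(-5) + (1/3)·6 = 5/3
X: (1/3)·(-2) + (1/6)·(-1) + (1/6)·(-7) + (1/3)·(-3) = -3
Highest expected payoff is 5/3, from W.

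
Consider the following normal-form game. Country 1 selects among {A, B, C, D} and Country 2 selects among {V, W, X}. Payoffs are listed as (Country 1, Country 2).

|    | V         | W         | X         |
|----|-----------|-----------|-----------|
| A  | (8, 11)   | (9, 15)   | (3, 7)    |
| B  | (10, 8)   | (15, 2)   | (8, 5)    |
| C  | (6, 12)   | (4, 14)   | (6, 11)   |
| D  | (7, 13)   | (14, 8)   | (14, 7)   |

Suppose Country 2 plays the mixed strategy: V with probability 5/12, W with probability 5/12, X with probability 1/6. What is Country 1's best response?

B

Compute Country 1's expected payoff from each pure strategy against the given mix.
A: (5/12)·8 + (5/12)·9 + (1/6)·3 = 91/12
B: (5/12)·10 + (5/12)·15 + (1/6)·8 = 47/4
C: (5/12)·6 + (5/12)·4 + (1/6)·6 = 31/6
D: (5/12)·7 + (5/12)·14 + (1/6)·14 = 133/12
Highest expected payoff is 47/4, from B.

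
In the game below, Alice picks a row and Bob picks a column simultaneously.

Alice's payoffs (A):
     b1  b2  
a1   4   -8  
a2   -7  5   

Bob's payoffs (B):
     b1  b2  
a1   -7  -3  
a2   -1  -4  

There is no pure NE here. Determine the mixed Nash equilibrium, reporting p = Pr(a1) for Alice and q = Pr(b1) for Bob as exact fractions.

Each player's mixing probability is pinned down by making the *other* player indifferent.
Bob indifferent between b1 and b2: p·(-7) + (1−p)·(-1) = p·(-3) + (1−p)·(-4) ⟹ (-1) + (-6)p = (-4) + 1p ⟹ p = 3/7.
Alice indifferent between a1 and a2: q·4 + (1−q)·(-8) = q·(-7) + (1−q)·5 ⟹ (-8) + 12q = 5 + (-12)q ⟹ q = 13/24.

p = 3/7, q = 13/24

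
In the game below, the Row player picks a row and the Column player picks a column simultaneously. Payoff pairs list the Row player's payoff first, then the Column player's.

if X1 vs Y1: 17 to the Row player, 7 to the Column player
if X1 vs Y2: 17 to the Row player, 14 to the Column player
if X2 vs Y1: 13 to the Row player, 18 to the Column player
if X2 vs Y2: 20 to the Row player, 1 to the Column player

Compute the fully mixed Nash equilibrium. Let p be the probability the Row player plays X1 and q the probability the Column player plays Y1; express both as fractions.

p = 17/24, q = 3/7

Each player's mixing probability is pinned down by making the *other* player indifferent.
The Column player indifferent between Y1 and Y2: p·7 + (1−p)·18 = p·14 + (1−p)·1 ⟹ 18 + (-11)p = 1 + 13p ⟹ p = 17/24.
The Row player indifferent between X1 and X2: q·17 + (1−q)·17 = q·13 + (1−q)·20 ⟹ 17 + 0q = 20 + (-7)q ⟹ q = 3/7.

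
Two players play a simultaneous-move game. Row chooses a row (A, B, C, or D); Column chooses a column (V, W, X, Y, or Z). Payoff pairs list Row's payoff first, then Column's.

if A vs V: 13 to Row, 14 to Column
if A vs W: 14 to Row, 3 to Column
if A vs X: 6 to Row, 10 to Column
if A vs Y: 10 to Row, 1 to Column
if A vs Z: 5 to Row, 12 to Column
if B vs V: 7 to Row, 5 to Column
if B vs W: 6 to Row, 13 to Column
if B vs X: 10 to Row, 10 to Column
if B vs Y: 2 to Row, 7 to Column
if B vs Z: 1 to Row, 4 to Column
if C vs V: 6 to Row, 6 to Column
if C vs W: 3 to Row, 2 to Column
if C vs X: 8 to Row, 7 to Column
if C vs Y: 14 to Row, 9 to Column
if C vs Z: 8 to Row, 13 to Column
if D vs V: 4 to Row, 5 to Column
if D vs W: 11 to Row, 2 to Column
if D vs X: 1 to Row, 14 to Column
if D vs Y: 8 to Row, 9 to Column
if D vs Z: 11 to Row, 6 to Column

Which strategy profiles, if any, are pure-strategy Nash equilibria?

A profile is a Nash equilibrium when each player is best-responding to the other.
Row's best responses — vs V: A (payoff 13); vs W: A (payoff 14); vs X: B (payoff 10); vs Y: C (payoff 14); vs Z: D (payoff 11).
Column's best responses — vs A: V (payoff 14); vs B: W (payoff 13); vs C: Z (payoff 13); vs D: X (payoff 14).
The only mutual best response is (A, V); neither player gains by switching there.

(A, V)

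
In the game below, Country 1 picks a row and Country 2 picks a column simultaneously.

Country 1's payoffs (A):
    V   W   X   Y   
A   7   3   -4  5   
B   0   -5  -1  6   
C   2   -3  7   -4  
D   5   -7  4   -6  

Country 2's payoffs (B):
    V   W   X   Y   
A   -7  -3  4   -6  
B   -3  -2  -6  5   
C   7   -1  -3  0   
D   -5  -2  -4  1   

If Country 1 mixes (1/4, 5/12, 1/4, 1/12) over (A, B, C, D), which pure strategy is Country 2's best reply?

Country 2's best reply maximizes expected payoff against the mix.
V: (1/4)·(-7) + (5/12)·(-3) + (1/4)·7 + (1/12)·(-5) = -5/3
W: (1/4)·(-3) + (5/12)·(-2) + (1/4)·(-1) + (1/12)·(-2) = -2
X: (1/4)·4 + (5/12)·(-6) + (1/4)·(-3) + (1/12)·(-4) = -31/12
Y: (1/4)·(-6) + (5/12)·5 + (1/4)·0 + (1/12)·1 = 2/3
Highest expected payoff is 2/3, from Y.

Y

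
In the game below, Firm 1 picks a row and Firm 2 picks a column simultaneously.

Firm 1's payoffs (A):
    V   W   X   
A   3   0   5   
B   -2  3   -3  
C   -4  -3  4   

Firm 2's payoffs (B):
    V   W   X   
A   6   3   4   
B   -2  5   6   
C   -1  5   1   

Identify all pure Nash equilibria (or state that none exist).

(A, V)

Find each player's best response to every opponent strategy; NE are the intersections.
Firm 1's best responses — vs V: A (payoff 3); vs W: B (payoff 3); vs X: A (payoff 5).
Firm 2's best responses — vs A: V (payoff 6); vs B: X (payoff 6); vs C: W (payoff 5).
The only mutual best response is (A, V); neither player gains by switching there.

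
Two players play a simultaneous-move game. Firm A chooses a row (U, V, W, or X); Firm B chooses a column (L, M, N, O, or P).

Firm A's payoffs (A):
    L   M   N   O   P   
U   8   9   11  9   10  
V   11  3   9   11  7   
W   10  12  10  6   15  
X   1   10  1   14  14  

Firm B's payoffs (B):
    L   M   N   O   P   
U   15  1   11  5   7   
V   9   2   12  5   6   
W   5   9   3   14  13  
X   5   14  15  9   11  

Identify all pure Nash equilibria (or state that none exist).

There is no pure-strategy Nash equilibrium

Find each player's best response to every opponent strategy; NE are the intersections.
Firm A's best responses — vs L: V (payoff 11); vs M: W (payoff 12); vs N: U (payoff 11); vs O: X (payoff 14); vs P: W (payoff 15).
Firm B's best responses — vs U: L (payoff 15); vs V: N (payoff 12); vs W: O (payoff 14); vs X: N (payoff 15).
No cell has both players best-responding. For instance, Firm A's best reply to P is W, but against W Firm B prefers O over P.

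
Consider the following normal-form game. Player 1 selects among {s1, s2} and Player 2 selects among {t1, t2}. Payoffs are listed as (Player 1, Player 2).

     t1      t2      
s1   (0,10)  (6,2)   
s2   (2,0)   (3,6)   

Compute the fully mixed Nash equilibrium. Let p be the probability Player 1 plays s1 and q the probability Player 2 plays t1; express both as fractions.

p = 3/7, q = 3/5

Each player's mixing probability is pinned down by making the *other* player indifferent.
Player 2 indifferent between t1 and t2: p·10 + (1−p)·0 = p·2 + (1−p)·6 ⟹ 0 + 10p = 6 + (-4)p ⟹ p = 3/7.
Player 1 indifferent between s1 and s2: q·0 + (1−q)·6 = q·2 + (1−q)·3 ⟹ 6 + (-6)q = 3 + (-1)q ⟹ q = 3/5.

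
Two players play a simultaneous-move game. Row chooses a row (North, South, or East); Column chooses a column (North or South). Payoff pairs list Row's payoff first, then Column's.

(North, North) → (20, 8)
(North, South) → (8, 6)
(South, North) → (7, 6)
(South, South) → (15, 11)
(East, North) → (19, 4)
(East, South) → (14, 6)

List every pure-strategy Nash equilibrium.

(North, North) and (South, South)

Find each player's best response to every opponent strategy; NE are the intersections.
Row's best responses — vs North: North (payoff 20); vs South: South (payoff 15).
Column's best responses — vs North: North (payoff 8); vs South: South (payoff 11); vs East: South (payoff 6).
Mutual best responses occur at (North, North) and (South, South); at each, neither player gains by switching.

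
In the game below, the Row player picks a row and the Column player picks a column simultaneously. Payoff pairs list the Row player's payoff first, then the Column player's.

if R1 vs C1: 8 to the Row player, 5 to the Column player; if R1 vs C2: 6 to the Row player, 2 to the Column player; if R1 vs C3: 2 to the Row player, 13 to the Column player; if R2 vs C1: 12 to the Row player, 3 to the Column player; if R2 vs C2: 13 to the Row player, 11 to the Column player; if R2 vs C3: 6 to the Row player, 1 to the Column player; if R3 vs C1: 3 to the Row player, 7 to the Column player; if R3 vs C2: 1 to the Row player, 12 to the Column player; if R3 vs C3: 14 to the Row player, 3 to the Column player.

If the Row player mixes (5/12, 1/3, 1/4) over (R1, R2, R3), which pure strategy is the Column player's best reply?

C2

Compute the Column player's expected payoff from each pure strategy against the given mix.
C1: (5/12)·5 + (1/3)·3 + (1/4)·7 = 29/6
C2: (5/12)·2 + (1/3)·11 + (1/4)·12 = 15/2
C3: (5/12)·13 + (1/3)·1 + (1/4)·3 = 13/2
Highest expected payoff is 15/2, from C2.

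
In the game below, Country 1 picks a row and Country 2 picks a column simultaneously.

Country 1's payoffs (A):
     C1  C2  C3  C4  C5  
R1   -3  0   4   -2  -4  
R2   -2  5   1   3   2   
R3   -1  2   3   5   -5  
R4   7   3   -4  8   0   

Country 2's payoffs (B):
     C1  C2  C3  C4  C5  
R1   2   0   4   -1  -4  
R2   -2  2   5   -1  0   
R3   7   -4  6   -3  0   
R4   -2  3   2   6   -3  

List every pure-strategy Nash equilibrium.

(R1, C3) and (R4, C4)

Check mutual best responses: a cell is a NE iff neither player can gain by unilaterally deviating.
Country 1's best responses — vs C1: R4 (payoff 7); vs C2: R2 (payoff 5); vs C3: R1 (payoff 4); vs C4: R4 (payoff 8); vs C5: R2 (payoff 2).
Country 2's best responses — vs R1: C3 (payoff 4); vs R2: C3 (payoff 5); vs R3: C1 (payoff 7); vs R4: C4 (payoff 6).
Mutual best responses occur at (R1, C3) and (R4, C4); at each, neither player gains by switching.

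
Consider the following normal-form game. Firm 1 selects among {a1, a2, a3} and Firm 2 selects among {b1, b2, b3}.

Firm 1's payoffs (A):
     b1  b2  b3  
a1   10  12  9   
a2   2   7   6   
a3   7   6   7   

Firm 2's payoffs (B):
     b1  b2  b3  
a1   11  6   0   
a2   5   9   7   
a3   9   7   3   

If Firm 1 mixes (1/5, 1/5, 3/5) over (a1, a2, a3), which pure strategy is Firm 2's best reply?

Compute Firm 2's expected payoff from each pure strategy against the given mix.
b1: (1/5)·11 + (1/5)·5 + (3/5)·9 = 43/5
b2: (1/5)·6 + (1/5)·9 + (3/5)·7 = 36/5
b3: (1/5)·0 + (1/5)·7 + (3/5)·3 = 16/5
Highest expected payoff is 43/5, from b1.

b1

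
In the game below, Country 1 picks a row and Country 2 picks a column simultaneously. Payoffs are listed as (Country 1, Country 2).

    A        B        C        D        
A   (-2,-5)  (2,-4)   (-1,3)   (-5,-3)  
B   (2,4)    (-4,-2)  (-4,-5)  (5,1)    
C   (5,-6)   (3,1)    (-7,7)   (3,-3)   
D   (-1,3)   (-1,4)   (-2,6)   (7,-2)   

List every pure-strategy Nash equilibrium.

(A, C)

A profile is a Nash equilibrium when each player is best-responding to the other.
Country 1's best responses — vs A: C (payoff 5); vs B: C (payoff 3); vs C: A (payoff -1); vs D: D (payoff 7).
Country 2's best responses — vs A: C (payoff 3); vs B: A (payoff 4); vs C: C (payoff 7); vs D: C (payoff 6).
The only mutual best response is (A, C); neither player gains by switching there.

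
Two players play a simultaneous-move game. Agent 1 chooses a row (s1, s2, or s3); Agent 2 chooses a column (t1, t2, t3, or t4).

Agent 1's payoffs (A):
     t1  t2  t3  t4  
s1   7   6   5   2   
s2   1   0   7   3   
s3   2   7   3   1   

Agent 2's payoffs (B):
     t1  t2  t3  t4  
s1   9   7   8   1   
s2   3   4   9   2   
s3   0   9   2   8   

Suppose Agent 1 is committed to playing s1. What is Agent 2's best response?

t1

With Agent 1 fixed at s1, Agent 2's payoffs are: t1 → 9, t2 → 7, t3 → 8, t4 → 1.
The maximum is 9, achieved by t1.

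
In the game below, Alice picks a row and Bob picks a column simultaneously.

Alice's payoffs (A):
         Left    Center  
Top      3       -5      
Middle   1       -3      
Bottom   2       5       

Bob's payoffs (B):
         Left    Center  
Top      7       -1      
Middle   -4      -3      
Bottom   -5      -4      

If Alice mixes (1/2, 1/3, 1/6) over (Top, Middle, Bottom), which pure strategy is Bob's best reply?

Compute Bob's expected payoff from each pure strategy against the given mix.
Left: (1/2)·7 + (1/3)·(-4) + (1/6)·(-5) = 4/3
Center: (1/2)·(-1) + (1/3)·(-3) + (1/6)·(-4) = -13/6
Highest expected payoff is 4/3, from Left.

Left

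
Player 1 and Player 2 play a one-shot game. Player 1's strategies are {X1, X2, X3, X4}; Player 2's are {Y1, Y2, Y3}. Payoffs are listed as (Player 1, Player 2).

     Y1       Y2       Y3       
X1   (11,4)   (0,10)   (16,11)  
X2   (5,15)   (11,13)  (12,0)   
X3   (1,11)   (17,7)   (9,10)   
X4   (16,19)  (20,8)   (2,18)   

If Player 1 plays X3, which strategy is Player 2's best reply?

Y1

With Player 1 fixed at X3, Player 2's payoffs are: Y1 → 11, Y2 → 7, Y3 → 10.
The maximum is 11, achieved by Y1.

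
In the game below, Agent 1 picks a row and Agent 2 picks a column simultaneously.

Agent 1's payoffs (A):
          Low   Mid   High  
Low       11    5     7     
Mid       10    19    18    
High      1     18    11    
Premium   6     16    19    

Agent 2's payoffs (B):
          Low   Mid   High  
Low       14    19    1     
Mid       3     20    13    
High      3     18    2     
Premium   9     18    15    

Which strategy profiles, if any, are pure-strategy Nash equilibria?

(Mid, Mid)

A profile is a Nash equilibrium when each player is best-responding to the other.
Agent 1's best responses — vs Low: Low (payoff 11); vs Mid: Mid (payoff 19); vs High: Premium (payoff 19).
Agent 2's best responses — vs Low: Mid (payoff 19); vs Mid: Mid (payoff 20); vs High: Mid (payoff 18); vs Premium: Mid (payoff 18).
The only mutual best response is (Mid, Mid); neither player gains by switching there.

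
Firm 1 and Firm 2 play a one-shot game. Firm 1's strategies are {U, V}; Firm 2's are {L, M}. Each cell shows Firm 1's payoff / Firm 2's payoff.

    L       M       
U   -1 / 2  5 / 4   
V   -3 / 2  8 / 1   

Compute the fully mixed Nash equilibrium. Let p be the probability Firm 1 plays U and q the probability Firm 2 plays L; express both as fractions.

p = 1/3, q = 3/5

Each player's mixing probability is pinned down by making the *other* player indifferent.
Firm 2 indifferent between L and M: p·2 + (1−p)·2 = p·4 + (1−p)·1 ⟹ 2 + 0p = 1 + 3p ⟹ p = 1/3.
Firm 1 indifferent between U and V: q·(-1) + (1−q)·5 = q·(-3) + (1−q)·8 ⟹ 5 + (-6)q = 8 + (-11)q ⟹ q = 3/5.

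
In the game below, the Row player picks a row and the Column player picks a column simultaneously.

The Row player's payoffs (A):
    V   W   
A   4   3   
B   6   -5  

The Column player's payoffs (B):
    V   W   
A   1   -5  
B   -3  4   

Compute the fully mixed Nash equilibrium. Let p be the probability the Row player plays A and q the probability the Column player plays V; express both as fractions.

p = 7/13, q = 4/5

Each player's mixing probability is pinned down by making the *other* player indifferent.
The Column player indifferent between V and W: p·1 + (1−p)·(-3) = p·(-5) + (1−p)·4 ⟹ (-3) + 4p = 4 + (-9)p ⟹ p = 7/13.
The Row player indifferent between A and B: q·4 + (1−q)·3 = q·6 + (1−q)·(-5) ⟹ 3 + 1q = (-5) + 11q ⟹ q = 4/5.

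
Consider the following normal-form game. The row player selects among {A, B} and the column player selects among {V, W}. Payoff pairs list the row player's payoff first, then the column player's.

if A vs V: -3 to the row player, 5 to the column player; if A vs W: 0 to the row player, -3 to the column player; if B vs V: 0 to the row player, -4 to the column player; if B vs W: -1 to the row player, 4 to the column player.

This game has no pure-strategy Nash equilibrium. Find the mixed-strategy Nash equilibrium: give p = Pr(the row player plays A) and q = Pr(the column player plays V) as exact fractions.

In a mixed NE each player is indifferent between their pure strategies, so the opponent's mix sets the indifference.
The column player indifferent between V and W: p·5 + (1−p)·(-4) = p·(-3) + (1−p)·4 ⟹ (-4) + 9p = 4 + (-7)p ⟹ p = 1/2.
The row player indifferent between A and B: q·(-3) + (1−q)·0 = q·0 + (1−q)·(-1) ⟹ 0 + (-3)q = (-1) + 1q ⟹ q = 1/4.

p = 1/2, q = 1/4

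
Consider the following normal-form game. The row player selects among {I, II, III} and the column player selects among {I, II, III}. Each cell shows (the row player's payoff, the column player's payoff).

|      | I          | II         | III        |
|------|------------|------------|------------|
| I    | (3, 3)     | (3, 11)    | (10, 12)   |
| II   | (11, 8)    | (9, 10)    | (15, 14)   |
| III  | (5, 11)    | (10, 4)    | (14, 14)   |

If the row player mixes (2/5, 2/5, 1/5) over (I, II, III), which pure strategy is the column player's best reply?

Compute the column player's expected payoff from each pure strategy against the given mix.
I: (2/5)·3 + (2/5)·8 + (1/5)·11 = 33/5
II: (2/5)·11 + (2/5)·10 + (1/5)·4 = 46/5
III: (2/5)·12 + (2/5)·14 + (1/5)·14 = 66/5
Highest expected payoff is 66/5, from III.

III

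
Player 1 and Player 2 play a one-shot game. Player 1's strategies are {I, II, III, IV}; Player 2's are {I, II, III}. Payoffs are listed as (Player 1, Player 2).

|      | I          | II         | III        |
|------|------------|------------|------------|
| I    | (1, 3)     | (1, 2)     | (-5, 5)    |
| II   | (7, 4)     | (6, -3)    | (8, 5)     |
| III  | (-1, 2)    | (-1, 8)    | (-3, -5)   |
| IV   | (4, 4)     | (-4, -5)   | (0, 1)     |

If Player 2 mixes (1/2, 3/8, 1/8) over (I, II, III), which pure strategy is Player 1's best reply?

Compute Player 1's expected payoff from each pure strategy against the given mix.
I: (1/2)·1 + (3/8)·1 + (1/8)·(-5) = 1/4
II: (1/2)·7 + (3/8)·6 + (1/8)·8 = 27/4
III: (1/2)·(-1) + (3/8)·(-1) + (1/8)·(-3) = -5/4
IV: (1/2)·4 + (3/8)·(-4) + (1/8)·0 = 1/2
Highest expected payoff is 27/4, from II.

II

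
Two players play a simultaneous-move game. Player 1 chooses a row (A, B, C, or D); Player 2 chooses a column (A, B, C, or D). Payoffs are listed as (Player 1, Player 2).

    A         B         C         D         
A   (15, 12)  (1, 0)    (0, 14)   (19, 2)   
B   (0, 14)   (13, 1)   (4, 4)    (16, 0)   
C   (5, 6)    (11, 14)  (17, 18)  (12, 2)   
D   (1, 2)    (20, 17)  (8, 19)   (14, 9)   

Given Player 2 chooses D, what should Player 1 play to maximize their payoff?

With Player 2 fixed at D, Player 1's payoffs are: A → 19, B → 16, C → 12, D → 14.
The maximum is 19, achieved by A.

A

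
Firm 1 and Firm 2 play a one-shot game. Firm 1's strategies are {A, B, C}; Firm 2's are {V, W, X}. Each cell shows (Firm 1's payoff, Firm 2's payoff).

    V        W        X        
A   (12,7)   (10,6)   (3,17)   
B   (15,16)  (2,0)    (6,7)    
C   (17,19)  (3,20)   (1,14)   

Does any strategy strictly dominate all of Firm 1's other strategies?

No strictly dominant strategy

A strategy is strictly dominant if it gives Firm 1 a strictly higher payoff than every other strategy, against every choice by the opponent.
A is not dominant: against V, B gives 15 > 12.
B is not dominant: against V, C gives 17 > 15.
C is not dominant: against W, A gives 10 > 3.
No single strategy is best against every opponent action.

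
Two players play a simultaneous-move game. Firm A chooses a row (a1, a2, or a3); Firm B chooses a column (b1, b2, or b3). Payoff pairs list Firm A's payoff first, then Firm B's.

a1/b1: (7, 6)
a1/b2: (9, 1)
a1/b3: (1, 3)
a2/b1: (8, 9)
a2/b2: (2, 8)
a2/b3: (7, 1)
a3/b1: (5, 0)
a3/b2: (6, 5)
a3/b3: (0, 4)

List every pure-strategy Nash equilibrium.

(a2, b1)

A profile is a Nash equilibrium when each player is best-responding to the other.
Firm A's best responses — vs b1: a2 (payoff 8); vs b2: a1 (payoff 9); vs b3: a2 (payoff 7).
Firm B's best responses — vs a1: b1 (payoff 6); vs a2: b1 (payoff 9); vs a3: b2 (payoff 5).
The only mutual best response is (a2, b1); neither player gains by switching there.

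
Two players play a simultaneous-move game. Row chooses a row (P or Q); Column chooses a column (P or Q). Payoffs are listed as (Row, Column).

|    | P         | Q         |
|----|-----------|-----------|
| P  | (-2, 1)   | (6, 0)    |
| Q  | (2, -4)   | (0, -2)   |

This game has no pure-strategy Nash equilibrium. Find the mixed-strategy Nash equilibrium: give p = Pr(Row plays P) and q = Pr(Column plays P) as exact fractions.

Each player's mixing probability is pinned down by making the *other* player indifferent.
Column indifferent between P and Q: p·1 + (1−p)·(-4) = p·0 + (1−p)·(-2) ⟹ (-4) + 5p = (-2) + 2p ⟹ p = 2/3.
Row indifferent between P and Q: q·(-2) + (1−q)·6 = q·2 + (1−q)·0 ⟹ 6 + (-8)q = 0 + 2q ⟹ q = 3/5.

p = 2/3, q = 3/5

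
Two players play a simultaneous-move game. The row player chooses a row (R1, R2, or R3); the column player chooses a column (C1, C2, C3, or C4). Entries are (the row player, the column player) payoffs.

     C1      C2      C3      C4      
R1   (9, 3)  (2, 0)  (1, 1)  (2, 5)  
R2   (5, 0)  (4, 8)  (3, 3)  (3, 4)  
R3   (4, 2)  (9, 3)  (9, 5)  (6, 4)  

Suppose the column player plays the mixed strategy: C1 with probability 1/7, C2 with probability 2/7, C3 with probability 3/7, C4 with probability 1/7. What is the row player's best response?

R3

The row player's best reply maximizes expected payoff against the mix.
R1: (1/7)·9 + (2/7)·2 + (3/7)·1 + (1/7)·2 = 18/7
R2: (1/7)·5 + (2/7)·4 + (3/7)·3 + (1/7)·3 = 25/7
R3: (1/7)·4 + (2/7)·9 + (3/7)·9 + (1/7)·6 = 55/7
Highest expected payoff is 55/7, from R3.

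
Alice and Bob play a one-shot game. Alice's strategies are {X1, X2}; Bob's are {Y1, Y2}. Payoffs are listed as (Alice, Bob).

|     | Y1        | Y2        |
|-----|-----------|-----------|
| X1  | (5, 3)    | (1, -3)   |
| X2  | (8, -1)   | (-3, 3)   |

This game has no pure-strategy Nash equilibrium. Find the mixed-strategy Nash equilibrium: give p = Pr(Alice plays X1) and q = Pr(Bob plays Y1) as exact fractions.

Each player's mixing probability is pinned down by making the *other* player indifferent.
Bob indifferent between Y1 and Y2: p·3 + (1−p)·(-1) = p·(-3) + (1−p)·3 ⟹ (-1) + 4p = 3 + (-6)p ⟹ p = 2/5.
Alice indifferent between X1 and X2: q·5 + (1−q)·1 = q·8 + (1−q)·(-3) ⟹ 1 + 4q = (-3) + 11q ⟹ q = 4/7.

p = 2/5, q = 4/7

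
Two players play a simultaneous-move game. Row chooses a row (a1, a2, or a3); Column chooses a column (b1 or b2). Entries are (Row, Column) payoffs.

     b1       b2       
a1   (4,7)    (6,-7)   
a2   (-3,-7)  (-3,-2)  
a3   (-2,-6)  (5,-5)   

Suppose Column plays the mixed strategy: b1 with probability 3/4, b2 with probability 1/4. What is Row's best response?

Row's best reply maximizes expected payoff against the mix.
a1: (3/4)·4 + (1/4)·6 = 9/2
a2: (3/4)·(-3) + (1/4)·(-3) = -3
a3: (3/4)·(-2) + (1/4)·5 = -1/4
Highest expected payoff is 9/2, from a1.

a1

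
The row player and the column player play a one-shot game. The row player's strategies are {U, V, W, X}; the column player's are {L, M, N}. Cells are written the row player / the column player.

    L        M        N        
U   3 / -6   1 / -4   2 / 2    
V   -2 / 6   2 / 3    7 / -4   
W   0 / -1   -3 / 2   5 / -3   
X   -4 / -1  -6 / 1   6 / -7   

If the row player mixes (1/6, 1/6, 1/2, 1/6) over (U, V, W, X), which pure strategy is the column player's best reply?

The column player's best reply maximizes expected payoff against the mix.
L: (1/6)·(-6) + (1/6)·6 + (1/2)·(-1) + (1/6)·(-1) = -2/3
M: (1/6)·(-4) + (1/6)·3 + (1/2)·2 + (1/6)·1 = 1
N: (1/6)·2 + (1/6)·(-4) + (1/2)·(-3) + (1/6)·(-7) = -3
Highest expected payoff is 1, from M.

M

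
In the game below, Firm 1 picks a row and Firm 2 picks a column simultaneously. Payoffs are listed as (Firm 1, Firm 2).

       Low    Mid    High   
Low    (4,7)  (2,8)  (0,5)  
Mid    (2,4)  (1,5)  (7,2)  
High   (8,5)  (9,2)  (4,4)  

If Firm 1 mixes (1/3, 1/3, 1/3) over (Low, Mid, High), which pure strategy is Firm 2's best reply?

Compute Firm 2's expected payoff from each pure strategy against the given mix.
Low: (1/3)·7 + (1/3)·4 + (1/3)·5 = 16/3
Mid: (1/3)·8 + (1/3)·5 + (1/3)·2 = 5
High: (1/3)·5 + (1/3)·2 + (1/3)·4 = 11/3
Highest expected payoff is 16/3, from Low.

Low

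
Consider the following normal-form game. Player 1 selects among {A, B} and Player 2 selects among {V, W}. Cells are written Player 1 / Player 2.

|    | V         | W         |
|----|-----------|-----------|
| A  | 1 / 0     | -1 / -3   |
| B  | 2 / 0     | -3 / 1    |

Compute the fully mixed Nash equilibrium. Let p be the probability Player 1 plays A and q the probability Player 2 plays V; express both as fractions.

In a mixed NE each player is indifferent between their pure strategies, so the opponent's mix sets the indifference.
Player 2 indifferent between V and W: p·0 + (1−p)·0 = p·(-3) + (1−p)·1 ⟹ 0 + 0p = 1 + (-4)p ⟹ p = 1/4.
Player 1 indifferent between A and B: q·1 + (1−q)·(-1) = q·2 + (1−q)·(-3) ⟹ (-1) + 2q = (-3) + 5q ⟹ q = 2/3.

p = 1/4, q = 2/3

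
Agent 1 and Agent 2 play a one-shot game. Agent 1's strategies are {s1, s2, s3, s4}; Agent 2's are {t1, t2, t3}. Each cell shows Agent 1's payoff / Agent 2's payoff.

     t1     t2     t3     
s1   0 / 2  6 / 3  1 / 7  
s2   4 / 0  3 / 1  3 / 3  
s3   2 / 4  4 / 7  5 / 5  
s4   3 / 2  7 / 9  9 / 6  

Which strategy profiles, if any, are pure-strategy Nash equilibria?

Check mutual best responses: a cell is a NE iff neither player can gain by unilaterally deviating.
Agent 1's best responses — vs t1: s2 (payoff 4); vs t2: s4 (payoff 7); vs t3: s4 (payoff 9).
Agent 2's best responses — vs s1: t3 (payoff 7); vs s2: t3 (payoff 3); vs s3: t2 (payoff 7); vs s4: t2 (payoff 9).
The only mutual best response is (s4, t2); neither player gains by switching there.

(s4, t2)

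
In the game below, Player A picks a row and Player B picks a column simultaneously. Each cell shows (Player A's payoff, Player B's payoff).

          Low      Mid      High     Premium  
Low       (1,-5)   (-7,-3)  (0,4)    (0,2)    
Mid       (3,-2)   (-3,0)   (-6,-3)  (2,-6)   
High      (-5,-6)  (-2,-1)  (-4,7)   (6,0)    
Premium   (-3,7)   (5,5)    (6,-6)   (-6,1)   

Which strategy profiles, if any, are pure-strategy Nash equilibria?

Find each player's best response to every opponent strategy; NE are the intersections.
Player A's best responses — vs Low: Mid (payoff 3); vs Mid: Premium (payoff 5); vs High: Premium (payoff 6); vs Premium: High (payoff 6).
Player B's best responses — vs Low: High (payoff 4); vs Mid: Mid (payoff 0); vs High: High (payoff 7); vs Premium: Low (payoff 7).
No cell has both players best-responding. For instance, Player A's best reply to High is Premium, but against Premium Player B prefers Low over High.

None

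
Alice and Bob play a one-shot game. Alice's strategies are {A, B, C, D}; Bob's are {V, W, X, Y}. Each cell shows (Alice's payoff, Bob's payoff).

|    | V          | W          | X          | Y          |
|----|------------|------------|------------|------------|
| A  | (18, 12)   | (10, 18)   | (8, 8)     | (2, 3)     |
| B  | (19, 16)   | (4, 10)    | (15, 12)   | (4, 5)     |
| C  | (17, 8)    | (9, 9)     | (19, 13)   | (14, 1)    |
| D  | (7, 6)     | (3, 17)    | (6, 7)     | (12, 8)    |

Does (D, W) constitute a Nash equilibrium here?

Holding Bob at W: Alice gets 3 from D but could get 10 by switching to A. Alice has a profitable deviation.

No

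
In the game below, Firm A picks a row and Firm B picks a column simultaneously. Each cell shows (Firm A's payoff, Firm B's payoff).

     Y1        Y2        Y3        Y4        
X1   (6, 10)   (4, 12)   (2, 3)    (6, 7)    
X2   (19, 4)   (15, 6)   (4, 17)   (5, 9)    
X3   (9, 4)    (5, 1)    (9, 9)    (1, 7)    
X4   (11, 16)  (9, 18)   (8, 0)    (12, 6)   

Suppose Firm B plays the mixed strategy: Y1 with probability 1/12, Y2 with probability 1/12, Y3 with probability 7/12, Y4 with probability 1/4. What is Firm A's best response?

X4

Firm A's best reply maximizes expected payoff against the mix.
X1: (1/12)·6 + (1/12)·4 + (7/12)·2 + (1/4)·6 = 7/2
X2: (1/12)·19 + (1/12)·15 + (7/12)·4 + (1/4)·5 = 77/12
X3: (1/12)·9 + (1/12)·5 + (7/12)·9 + (1/4)·1 = 20/3
X4: (1/12)·11 + (1/12)·9 + (7/12)·8 + (1/4)·12 = 28/3
Highest expected payoff is 28/3, from X4.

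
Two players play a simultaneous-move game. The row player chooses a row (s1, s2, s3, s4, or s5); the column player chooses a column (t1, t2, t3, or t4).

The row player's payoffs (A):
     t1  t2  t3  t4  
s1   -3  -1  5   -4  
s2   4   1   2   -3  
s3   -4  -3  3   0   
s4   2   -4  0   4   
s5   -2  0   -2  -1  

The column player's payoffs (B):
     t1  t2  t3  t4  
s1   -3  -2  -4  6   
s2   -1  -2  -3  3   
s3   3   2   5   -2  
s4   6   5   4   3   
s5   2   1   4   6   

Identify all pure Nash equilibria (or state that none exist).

Check mutual best responses: a cell is a NE iff neither player can gain by unilaterally deviating.
The row player's best responses — vs t1: s2 (payoff 4); vs t2: s2 (payoff 1); vs t3: s1 (payoff 5); vs t4: s4 (payoff 4).
The column player's best responses — vs s1: t4 (payoff 6); vs s2: t4 (payoff 3); vs s3: t3 (payoff 5); vs s4: t1 (payoff 6); vs s5: t4 (payoff 6).
No cell has both players best-responding. For instance, the row player's best reply to t1 is s2, but against s2 the column player prefers t4 over t1.

There is no pure-strategy Nash equilibrium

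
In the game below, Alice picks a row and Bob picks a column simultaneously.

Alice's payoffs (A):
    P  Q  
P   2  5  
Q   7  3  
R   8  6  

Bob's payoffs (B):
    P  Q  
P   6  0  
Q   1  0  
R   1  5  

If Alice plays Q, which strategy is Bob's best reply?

P

With Alice fixed at Q, Bob's payoffs are: P → 1, Q → 0.
The maximum is 1, achieved by P.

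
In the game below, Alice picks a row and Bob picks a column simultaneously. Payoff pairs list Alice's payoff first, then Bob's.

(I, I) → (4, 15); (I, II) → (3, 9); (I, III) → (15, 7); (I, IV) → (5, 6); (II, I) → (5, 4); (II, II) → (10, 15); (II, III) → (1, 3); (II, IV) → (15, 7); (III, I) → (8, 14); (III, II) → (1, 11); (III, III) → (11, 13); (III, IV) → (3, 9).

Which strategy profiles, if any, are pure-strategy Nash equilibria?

(II, II) and (III, I)

A profile is a Nash equilibrium when each player is best-responding to the other.
Alice's best responses — vs I: III (payoff 8); vs II: II (payoff 10); vs III: I (payoff 15); vs IV: II (payoff 15).
Bob's best responses — vs I: I (payoff 15); vs II: II (payoff 15); vs III: I (payoff 14).
Mutual best responses occur at (II, II) and (III, I); at each, neither player gains by switching.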